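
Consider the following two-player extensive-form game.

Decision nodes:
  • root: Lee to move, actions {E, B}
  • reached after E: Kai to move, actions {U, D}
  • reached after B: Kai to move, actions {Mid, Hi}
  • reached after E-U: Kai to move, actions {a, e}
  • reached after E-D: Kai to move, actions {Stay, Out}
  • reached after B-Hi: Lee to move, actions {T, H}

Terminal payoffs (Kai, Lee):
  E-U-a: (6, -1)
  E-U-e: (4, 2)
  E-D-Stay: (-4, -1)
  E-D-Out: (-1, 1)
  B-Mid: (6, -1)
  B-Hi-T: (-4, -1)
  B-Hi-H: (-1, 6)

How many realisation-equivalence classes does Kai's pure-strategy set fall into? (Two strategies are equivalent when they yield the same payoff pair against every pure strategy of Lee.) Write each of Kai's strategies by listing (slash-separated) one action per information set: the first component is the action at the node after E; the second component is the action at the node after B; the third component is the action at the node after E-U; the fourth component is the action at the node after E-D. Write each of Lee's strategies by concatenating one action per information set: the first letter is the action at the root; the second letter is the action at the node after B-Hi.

Kai has 16 pure strategies: U/Mid/a/Stay, U/Mid/a/Out, U/Mid/e/Stay, U/Mid/e/Out, U/Hi/a/Stay, U/Hi/a/Out, U/Hi/e/Stay, U/Hi/e/Out, D/Mid/a/Stay, D/Mid/a/Out, D/Mid/e/Stay, D/Mid/e/Out, D/Hi/a/Stay, D/Hi/a/Out, D/Hi/e/Stay, D/Hi/e/Out. Columns: ET, EH, BT, BH.
{U/Mid/a/Stay, U/Mid/a/Out} → row (6,-1) (6,-1) (6,-1) (6,-1)
{U/Mid/e/Stay, U/Mid/e/Out} → row (4,2) (4,2) (6,-1) (6,-1)
{U/Hi/a/Stay, U/Hi/a/Out} → row (6,-1) (6,-1) (-4,-1) (-1,6)
{U/Hi/e/Stay, U/Hi/e/Out} → row (4,2) (4,2) (-4,-1) (-1,6)
{D/Mid/a/Stay, D/Mid/e/Stay} → row (-4,-1) (-4,-1) (6,-1) (6,-1)
{D/Mid/a/Out, D/Mid/e/Out} → row (-1,1) (-1,1) (6,-1) (6,-1)
{D/Hi/a/Stay, D/Hi/e/Stay} → row (-4,-1) (-4,-1) (-4,-1) (-1,6)
{D/Hi/a/Out, D/Hi/e/Out} → row (-1,1) (-1,1) (-4,-1) (-1,6)
That's 8 distinct rows out of 16 strategies.

8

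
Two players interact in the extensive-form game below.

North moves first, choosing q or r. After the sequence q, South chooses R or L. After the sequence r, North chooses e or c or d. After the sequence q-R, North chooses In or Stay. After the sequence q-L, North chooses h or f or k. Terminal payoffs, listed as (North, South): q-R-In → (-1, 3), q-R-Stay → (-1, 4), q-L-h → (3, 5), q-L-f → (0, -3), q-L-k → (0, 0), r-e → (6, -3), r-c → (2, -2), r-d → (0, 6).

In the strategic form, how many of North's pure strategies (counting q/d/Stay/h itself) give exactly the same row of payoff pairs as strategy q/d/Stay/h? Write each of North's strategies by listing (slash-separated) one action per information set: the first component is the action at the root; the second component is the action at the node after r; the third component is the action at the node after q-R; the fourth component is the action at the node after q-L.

Row for q/d/Stay/h (columns R, L): (-1,4) (3,5).
Under q/d/Stay/h, North's choice at the node after r can never be reached regardless of what South does, so varying those choices leaves every outcome unchanged.
Holding the reachable choices fixed and varying the unreachable one freely already gives 3 equivalent strategies.
No other strategy reproduces this row, so those 3 are the full class: q/e/Stay/h, q/c/Stay/h, q/d/Stay/h.

3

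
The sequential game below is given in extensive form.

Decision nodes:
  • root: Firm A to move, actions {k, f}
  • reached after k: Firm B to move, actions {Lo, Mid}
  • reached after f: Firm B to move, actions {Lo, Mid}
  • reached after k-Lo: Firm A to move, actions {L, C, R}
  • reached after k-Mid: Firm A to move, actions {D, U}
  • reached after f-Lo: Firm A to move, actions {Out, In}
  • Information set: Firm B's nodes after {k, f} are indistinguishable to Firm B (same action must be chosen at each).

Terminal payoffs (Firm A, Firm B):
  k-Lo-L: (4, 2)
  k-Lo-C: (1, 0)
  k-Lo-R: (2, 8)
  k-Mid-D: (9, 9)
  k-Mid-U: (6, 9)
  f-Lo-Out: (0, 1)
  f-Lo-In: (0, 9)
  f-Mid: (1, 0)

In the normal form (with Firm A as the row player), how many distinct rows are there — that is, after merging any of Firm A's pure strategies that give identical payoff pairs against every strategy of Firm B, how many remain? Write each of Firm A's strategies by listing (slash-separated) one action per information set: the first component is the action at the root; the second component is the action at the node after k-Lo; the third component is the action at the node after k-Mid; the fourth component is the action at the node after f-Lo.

8

Firm A has 24 pure strategies: k/L/D/Out, k/L/D/In, k/L/U/Out, k/L/U/In, k/C/D/Out, k/C/D/In, k/C/U/Out, k/C/U/In, k/R/D/Out, k/R/D/In, k/R/U/Out, k/R/U/In, f/L/D/Out, f/L/D/In, f/L/U/Out, f/L/U/In, f/C/D/Out, f/C/D/In, f/C/U/Out, f/C/U/In, f/R/D/Out, f/R/D/In, f/R/U/Out, f/R/U/In. Columns: Lo, Mid.
{k/L/D/Out, k/L/D/In} → row (4,2) (9,9)
{k/L/U/Out, k/L/U/In} → row (4,2) (6,9)
{k/C/D/Out, k/C/D/In} → row (1,0) (9,9)
{k/C/U/Out, k/C/U/In} → row (1,0) (6,9)
{k/R/D/Out, k/R/D/In} → row (2,8) (9,9)
{k/R/U/Out, k/R/U/In} → row (2,8) (6,9)
{f/L/D/Out, f/L/U/Out, f/C/D/Out, f/C/U/Out, f/R/D/Out, f/R/U/Out} → row (0,1) (1,0)
{f/L/D/In, f/L/U/In, f/C/D/In, f/C/U/In, f/R/D/In, f/R/U/In} → row (0,9) (1,0)
That's 8 distinct rows out of 24 strategies.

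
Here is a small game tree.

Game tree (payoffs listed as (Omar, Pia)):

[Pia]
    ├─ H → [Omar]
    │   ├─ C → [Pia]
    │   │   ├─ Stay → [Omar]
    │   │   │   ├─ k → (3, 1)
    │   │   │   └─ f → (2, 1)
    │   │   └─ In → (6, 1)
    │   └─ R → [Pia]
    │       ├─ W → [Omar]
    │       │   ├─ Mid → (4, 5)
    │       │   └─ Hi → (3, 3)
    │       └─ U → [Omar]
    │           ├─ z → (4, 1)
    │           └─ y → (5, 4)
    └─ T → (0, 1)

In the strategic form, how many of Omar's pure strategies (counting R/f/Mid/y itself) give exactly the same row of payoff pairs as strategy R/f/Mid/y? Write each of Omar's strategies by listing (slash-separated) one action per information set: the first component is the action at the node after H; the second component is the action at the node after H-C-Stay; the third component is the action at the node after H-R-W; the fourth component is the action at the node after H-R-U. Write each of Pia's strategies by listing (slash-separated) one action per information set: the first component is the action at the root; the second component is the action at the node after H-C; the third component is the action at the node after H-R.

Row for R/f/Mid/y (columns H/Stay/W, H/Stay/U, H/In/W, H/In/U, T/Stay/W, T/Stay/U, T/In/W, T/In/U): (4,5) (5,4) (4,5) (5,4) (0,1) (0,1) (0,1) (0,1).
Under R/f/Mid/y, Omar's choice at the node after H-C-Stay can never be reached regardless of what Pia does, so varying those choices leaves every outcome unchanged.
Holding the reachable choices fixed and varying the unreachable one freely already gives 2 equivalent strategies.
No other strategy reproduces this row, so those 2 are the full class: R/k/Mid/y, R/f/Mid/y.

2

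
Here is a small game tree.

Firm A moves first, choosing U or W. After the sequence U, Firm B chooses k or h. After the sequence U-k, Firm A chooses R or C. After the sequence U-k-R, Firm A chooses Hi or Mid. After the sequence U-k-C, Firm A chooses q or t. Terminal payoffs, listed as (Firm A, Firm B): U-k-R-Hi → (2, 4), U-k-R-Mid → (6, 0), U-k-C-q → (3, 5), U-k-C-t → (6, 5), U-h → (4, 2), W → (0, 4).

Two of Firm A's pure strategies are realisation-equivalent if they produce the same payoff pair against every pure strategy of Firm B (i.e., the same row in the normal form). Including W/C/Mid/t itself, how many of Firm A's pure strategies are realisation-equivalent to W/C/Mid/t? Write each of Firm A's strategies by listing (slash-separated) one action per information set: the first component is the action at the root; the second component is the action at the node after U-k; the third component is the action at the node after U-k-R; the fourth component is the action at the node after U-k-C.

8

Row for W/C/Mid/t (columns k, h): (0,4) (0,4).
Under W/C/Mid/t, Firm A's choice at the node after U-k and at the node after U-k-R and at the node after U-k-C can never be reached regardless of what Firm B does, so varying those choices leaves every outcome unchanged.
Holding the reachable choices fixed and varying the unreachable ones freely already gives 2 × 2 × 2 = 8 equivalent strategies.
No other strategy reproduces this row, so those 8 are the full class: W/R/Hi/q, W/R/Hi/t, W/R/Mid/q, W/R/Mid/t, W/C/Hi/q, W/C/Hi/t, W/C/Mid/q, W/C/Mid/t.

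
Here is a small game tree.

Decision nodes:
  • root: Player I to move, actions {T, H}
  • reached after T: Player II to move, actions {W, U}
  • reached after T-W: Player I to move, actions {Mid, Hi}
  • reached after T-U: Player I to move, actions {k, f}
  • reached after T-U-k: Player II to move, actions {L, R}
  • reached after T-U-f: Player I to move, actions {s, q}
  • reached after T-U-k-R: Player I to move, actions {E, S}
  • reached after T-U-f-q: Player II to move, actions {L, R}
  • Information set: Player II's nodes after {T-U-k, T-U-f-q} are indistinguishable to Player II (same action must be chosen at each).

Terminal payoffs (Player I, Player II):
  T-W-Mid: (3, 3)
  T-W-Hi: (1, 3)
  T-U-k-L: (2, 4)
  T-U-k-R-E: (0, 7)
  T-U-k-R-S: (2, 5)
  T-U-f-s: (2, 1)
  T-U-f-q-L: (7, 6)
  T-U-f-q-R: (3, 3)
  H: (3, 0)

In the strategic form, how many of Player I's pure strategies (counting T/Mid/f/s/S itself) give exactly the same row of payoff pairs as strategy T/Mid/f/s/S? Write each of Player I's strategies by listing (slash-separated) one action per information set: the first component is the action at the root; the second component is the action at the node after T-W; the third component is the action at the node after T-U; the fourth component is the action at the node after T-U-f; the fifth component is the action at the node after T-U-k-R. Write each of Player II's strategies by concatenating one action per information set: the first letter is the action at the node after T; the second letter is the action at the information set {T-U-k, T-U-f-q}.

Row for T/Mid/f/s/S (columns WL, WR, UL, UR): (3,3) (3,3) (2,1) (2,1).
Under T/Mid/f/s/S, Player I's choice at the node after T-U-k-R can never be reached regardless of what Player II does, so varying those choices leaves every outcome unchanged.
Holding the reachable choices fixed and varying the unreachable one freely already gives 2 equivalent strategies.
No other strategy reproduces this row, so those 2 are the full class: T/Mid/f/s/E, T/Mid/f/s/S.

2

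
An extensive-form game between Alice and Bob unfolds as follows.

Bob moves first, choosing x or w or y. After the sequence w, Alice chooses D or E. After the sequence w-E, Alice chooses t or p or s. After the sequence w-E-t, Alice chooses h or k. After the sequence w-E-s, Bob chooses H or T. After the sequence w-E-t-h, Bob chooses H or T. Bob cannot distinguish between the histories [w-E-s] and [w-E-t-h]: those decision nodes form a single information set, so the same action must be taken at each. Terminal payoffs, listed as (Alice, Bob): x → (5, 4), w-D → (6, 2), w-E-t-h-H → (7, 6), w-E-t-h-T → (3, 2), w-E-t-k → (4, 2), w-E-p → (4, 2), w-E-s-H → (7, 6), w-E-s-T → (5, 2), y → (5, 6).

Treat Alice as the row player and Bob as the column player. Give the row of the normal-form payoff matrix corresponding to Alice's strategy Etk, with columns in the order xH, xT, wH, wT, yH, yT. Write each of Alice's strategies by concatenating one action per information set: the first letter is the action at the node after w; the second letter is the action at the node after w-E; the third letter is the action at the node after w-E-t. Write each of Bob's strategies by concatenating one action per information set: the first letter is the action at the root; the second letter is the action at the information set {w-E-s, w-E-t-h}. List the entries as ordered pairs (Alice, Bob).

(5,4) (5,4) (4,2) (4,2) (5,6) (5,6)

vs xH: Bob plays x → (5, 4)
vs xT: Bob plays x → (5, 4)
vs wH: Bob plays w → Alice plays E at [w] → Alice plays t at [w-E] → Alice plays k at [w-E-t] → (4, 2)
vs wT: Bob plays w → Alice plays E at [w] → Alice plays t at [w-E] → Alice plays k at [w-E-t] → (4, 2)
vs yH: Bob plays y → (5, 6)
vs yT: Bob plays y → (5, 6)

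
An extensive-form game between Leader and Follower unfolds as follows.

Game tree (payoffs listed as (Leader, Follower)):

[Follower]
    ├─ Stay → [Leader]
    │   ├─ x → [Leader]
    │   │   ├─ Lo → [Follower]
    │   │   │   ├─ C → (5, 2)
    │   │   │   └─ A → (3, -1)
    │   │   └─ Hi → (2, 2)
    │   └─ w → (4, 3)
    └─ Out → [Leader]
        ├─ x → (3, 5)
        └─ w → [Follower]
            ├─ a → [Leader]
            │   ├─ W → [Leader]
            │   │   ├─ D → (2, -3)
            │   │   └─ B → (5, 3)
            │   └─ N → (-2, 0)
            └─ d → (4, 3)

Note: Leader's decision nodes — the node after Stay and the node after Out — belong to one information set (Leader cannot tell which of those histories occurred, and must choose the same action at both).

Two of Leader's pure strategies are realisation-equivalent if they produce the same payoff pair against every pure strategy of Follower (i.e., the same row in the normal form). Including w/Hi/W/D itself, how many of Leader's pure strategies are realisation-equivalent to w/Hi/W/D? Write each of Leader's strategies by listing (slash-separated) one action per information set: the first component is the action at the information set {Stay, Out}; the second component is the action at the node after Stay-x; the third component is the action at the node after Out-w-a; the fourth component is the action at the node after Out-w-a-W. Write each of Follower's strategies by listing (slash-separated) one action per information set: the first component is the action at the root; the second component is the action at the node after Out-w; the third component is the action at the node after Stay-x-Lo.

Row for w/Hi/W/D (columns Stay/a/C, Stay/a/A, Stay/d/C, Stay/d/A, Out/a/C, Out/a/A, Out/d/C, Out/d/A): (4,3) (4,3) (4,3) (4,3) (2,-3) (2,-3) (4,3) (4,3).
Under w/Hi/W/D, Leader's choice at the node after Stay-x can never be reached regardless of what Follower does, so varying those choices leaves every outcome unchanged.
Holding the reachable choices fixed and varying the unreachable one freely already gives 2 equivalent strategies.
No other strategy reproduces this row, so those 2 are the full class: w/Lo/W/D, w/Hi/W/D.

2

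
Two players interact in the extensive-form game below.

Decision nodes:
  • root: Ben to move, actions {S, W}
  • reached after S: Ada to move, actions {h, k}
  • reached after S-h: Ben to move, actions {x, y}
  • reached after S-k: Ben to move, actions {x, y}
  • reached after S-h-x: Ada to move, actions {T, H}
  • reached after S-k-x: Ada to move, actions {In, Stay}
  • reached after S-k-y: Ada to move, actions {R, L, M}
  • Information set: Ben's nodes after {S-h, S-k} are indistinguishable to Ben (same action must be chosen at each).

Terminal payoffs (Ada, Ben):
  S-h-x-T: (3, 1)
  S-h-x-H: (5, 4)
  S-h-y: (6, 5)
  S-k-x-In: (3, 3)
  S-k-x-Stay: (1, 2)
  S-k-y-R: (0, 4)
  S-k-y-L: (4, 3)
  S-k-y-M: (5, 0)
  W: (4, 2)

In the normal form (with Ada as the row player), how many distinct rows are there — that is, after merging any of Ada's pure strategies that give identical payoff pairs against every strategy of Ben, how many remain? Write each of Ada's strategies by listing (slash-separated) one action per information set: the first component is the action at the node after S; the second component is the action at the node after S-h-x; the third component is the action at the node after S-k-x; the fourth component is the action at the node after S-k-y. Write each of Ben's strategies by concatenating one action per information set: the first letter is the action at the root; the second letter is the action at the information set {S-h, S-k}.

Ada has 24 pure strategies: h/T/In/R, h/T/In/L, h/T/In/M, h/T/Stay/R, h/T/Stay/L, h/T/Stay/M, h/H/In/R, h/H/In/L, h/H/In/M, h/H/Stay/R, h/H/Stay/L, h/H/Stay/M, k/T/In/R, k/T/In/L, k/T/In/M, k/T/Stay/R, k/T/Stay/L, k/T/Stay/M, k/H/In/R, k/H/In/L, k/H/In/M, k/H/Stay/R, k/H/Stay/L, k/H/Stay/M. Columns: Sx, Sy, Wx, Wy.
{h/T/In/R, h/T/In/L, h/T/In/M, h/T/Stay/R, h/T/Stay/L, h/T/Stay/M} → row (3,1) (6,5) (4,2) (4,2)
{h/H/In/R, h/H/In/L, h/H/In/M, h/H/Stay/R, h/H/Stay/L, h/H/Stay/M} → row (5,4) (6,5) (4,2) (4,2)
{k/T/In/R, k/H/In/R} → row (3,3) (0,4) (4,2) (4,2)
{k/T/In/L, k/H/In/L} → row (3,3) (4,3) (4,2) (4,2)
{k/T/In/M, k/H/In/M} → row (3,3) (5,0) (4,2) (4,2)
{k/T/Stay/R, k/H/Stay/R} → row (1,2) (0,4) (4,2) (4,2)
{k/T/Stay/L, k/H/Stay/L} → row (1,2) (4,3) (4,2) (4,2)
{k/T/Stay/M, k/H/Stay/M} → row (1,2) (5,0) (4,2) (4,2)
That's 8 distinct rows out of 24 strategies.

8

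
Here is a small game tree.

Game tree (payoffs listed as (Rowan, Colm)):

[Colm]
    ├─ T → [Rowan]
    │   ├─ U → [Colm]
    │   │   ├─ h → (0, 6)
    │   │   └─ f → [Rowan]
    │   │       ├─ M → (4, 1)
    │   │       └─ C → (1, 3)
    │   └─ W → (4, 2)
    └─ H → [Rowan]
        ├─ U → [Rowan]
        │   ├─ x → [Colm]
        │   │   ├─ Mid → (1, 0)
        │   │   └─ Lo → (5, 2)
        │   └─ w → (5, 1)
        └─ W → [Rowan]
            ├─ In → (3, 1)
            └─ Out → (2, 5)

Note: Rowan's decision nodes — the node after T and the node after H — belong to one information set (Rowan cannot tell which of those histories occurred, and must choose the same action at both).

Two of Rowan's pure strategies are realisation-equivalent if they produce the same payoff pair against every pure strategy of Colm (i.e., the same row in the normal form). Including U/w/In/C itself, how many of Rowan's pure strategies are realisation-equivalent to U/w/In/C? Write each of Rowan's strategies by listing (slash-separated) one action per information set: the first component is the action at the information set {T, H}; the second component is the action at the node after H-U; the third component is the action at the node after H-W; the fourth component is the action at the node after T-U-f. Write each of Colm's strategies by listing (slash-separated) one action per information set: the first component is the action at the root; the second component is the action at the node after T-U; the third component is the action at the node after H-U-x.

Row for U/w/In/C (columns T/h/Mid, T/h/Lo, T/f/Mid, T/f/Lo, H/h/Mid, H/h/Lo, H/f/Mid, H/f/Lo): (0,6) (0,6) (1,3) (1,3) (5,1) (5,1) (5,1) (5,1).
Under U/w/In/C, Rowan's choice at the node after H-W can never be reached regardless of what Colm does, so varying those choices leaves every outcome unchanged.
Holding the reachable choices fixed and varying the unreachable one freely already gives 2 equivalent strategies.
No other strategy reproduces this row, so those 2 are the full class: U/w/In/C, U/w/Out/C.

2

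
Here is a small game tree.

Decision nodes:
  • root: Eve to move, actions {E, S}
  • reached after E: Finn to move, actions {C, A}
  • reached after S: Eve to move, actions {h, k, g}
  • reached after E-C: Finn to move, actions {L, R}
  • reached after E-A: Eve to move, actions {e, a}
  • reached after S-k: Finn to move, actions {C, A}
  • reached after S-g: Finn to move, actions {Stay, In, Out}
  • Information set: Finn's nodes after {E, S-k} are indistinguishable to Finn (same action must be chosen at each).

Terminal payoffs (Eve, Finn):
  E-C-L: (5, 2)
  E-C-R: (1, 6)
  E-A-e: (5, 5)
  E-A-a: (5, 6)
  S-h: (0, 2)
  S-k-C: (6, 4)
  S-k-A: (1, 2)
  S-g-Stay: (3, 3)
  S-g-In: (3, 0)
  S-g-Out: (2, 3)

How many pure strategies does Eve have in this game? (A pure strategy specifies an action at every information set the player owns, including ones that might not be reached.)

12

Eve owns the root with actions {E, S} — two choices.
Eve owns the node after S with actions {h, k, g} — three choices.
Eve owns the node after E-A with actions {e, a} — two choices.
A pure strategy fixes one action at each information set independently, so the count is the product 2 × 3 × 2 = 12.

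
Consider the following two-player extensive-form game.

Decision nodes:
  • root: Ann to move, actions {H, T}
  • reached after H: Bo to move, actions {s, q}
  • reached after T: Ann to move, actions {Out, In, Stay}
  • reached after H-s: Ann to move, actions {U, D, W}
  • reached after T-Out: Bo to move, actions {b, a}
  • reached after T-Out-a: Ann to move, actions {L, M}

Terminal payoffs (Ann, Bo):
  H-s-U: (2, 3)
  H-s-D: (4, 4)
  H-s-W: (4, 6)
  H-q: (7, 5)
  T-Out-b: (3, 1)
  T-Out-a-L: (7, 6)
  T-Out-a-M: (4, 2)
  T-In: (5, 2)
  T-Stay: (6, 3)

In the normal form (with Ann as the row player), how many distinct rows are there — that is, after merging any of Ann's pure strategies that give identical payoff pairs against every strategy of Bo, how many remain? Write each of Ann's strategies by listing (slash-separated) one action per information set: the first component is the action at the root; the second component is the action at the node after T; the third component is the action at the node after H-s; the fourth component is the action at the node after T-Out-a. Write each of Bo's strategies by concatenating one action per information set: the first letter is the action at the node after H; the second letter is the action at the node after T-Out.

Ann has 36 pure strategies: H/Out/U/L, H/Out/U/M, H/Out/D/L, H/Out/D/M, H/Out/W/L, H/Out/W/M, H/In/U/L, H/In/U/M, H/In/D/L, H/In/D/M, H/In/W/L, H/In/W/M, H/Stay/U/L, H/Stay/U/M, H/Stay/D/L, H/Stay/D/M, H/Stay/W/L, H/Stay/W/M, T/Out/U/L, T/Out/U/M, T/Out/D/L, T/Out/D/M, T/Out/W/L, T/Out/W/M, T/In/U/L, T/In/U/M, T/In/D/L, T/In/D/M, T/In/W/L, T/In/W/M, T/Stay/U/L, T/Stay/U/M, T/Stay/D/L, T/Stay/D/M, T/Stay/W/L, T/Stay/W/M. Columns: sb, sa, qb, qa.
{H/Out/U/L, H/Out/U/M, H/In/U/L, H/In/U/M, H/Stay/U/L, H/Stay/U/M} → row (2,3) (2,3) (7,5) (7,5)
{H/Out/D/L, H/Out/D/M, H/In/D/L, H/In/D/M, H/Stay/D/L, H/Stay/D/M} → row (4,4) (4,4) (7,5) (7,5)
{H/Out/W/L, H/Out/W/M, H/In/W/L, H/In/W/M, H/Stay/W/L, H/Stay/W/M} → row (4,6) (4,6) (7,5) (7,5)
{T/Out/U/L, T/Out/D/L, T/Out/W/L} → row (3,1) (7,6) (3,1) (7,6)
{T/Out/U/M, T/Out/D/M, T/Out/W/M} → row (3,1) (4,2) (3,1) (4,2)
{T/In/U/L, T/In/U/M, T/In/D/L, T/In/D/M, T/In/W/L, T/In/W/M} → row (5,2) (5,2) (5,2) (5,2)
{T/Stay/U/L, T/Stay/U/M, T/Stay/D/L, T/Stay/D/M, T/Stay/W/L, T/Stay/W/M} → row (6,3) (6,3) (6,3) (6,3)
That's 7 distinct rows out of 36 strategies.

7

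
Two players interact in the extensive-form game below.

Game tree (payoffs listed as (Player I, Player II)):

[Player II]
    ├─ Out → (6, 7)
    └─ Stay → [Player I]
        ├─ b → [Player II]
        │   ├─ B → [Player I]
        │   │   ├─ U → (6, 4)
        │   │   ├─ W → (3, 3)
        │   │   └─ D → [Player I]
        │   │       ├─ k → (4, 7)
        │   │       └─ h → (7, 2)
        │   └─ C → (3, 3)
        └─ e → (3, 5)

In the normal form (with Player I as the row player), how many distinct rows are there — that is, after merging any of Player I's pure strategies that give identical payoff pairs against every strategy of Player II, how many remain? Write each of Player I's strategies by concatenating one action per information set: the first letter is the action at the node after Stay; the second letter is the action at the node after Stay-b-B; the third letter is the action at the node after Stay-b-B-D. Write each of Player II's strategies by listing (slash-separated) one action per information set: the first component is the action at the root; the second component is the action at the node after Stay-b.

5

Player I has 12 pure strategies: bUk, bUh, bWk, bWh, bDk, bDh, eUk, eUh, eWk, eWh, eDk, eDh. Columns: Out/B, Out/C, Stay/B, Stay/C.
{bUk, bUh} → row (6,7) (6,7) (6,4) (3,3)
{bWk, bWh} → row (6,7) (6,7) (3,3) (3,3)
{bDk} → row (6,7) (6,7) (4,7) (3,3)
{bDh} → row (6,7) (6,7) (7,2) (3,3)
{eUk, eUh, eWk, eWh, eDk, eDh} → row (6,7) (6,7) (3,5) (3,5)
That's 5 distinct rows out of 12 strategies.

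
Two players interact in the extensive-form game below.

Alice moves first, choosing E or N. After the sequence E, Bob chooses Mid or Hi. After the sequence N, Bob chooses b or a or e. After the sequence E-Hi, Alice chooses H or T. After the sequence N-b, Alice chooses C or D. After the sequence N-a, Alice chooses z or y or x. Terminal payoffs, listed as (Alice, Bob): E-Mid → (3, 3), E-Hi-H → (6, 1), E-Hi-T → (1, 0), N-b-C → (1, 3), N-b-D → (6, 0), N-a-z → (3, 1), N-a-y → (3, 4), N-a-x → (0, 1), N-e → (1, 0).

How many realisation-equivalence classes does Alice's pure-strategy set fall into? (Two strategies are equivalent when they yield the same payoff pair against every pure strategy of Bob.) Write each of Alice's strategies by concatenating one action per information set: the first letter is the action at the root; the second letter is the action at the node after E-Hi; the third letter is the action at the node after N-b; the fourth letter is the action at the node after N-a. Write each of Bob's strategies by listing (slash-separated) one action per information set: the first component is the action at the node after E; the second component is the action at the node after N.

8

Alice has 24 pure strategies: EHCz, EHCy, EHCx, EHDz, EHDy, EHDx, ETCz, ETCy, ETCx, ETDz, ETDy, ETDx, NHCz, NHCy, NHCx, NHDz, NHDy, NHDx, NTCz, NTCy, NTCx, NTDz, NTDy, NTDx. Columns: Mid/b, Mid/a, Mid/e, Hi/b, Hi/a, Hi/e.
{EHCz, EHCy, EHCx, EHDz, EHDy, EHDx} → row (3,3) (3,3) (3,3) (6,1) (6,1) (6,1)
{ETCz, ETCy, ETCx, ETDz, ETDy, ETDx} → row (3,3) (3,3) (3,3) (1,0) (1,0) (1,0)
{NHCz, NTCz} → row (1,3) (3,1) (1,0) (1,3) (3,1) (1,0)
{NHCy, NTCy} → row (1,3) (3,4) (1,0) (1,3) (3,4) (1,0)
{NHCx, NTCx} → row (1,3) (0,1) (1,0) (1,3) (0,1) (1,0)
{NHDz, NTDz} → row (6,0) (3,1) (1,0) (6,0) (3,1) (1,0)
{NHDy, NTDy} → row (6,0) (3,4) (1,0) (6,0) (3,4) (1,0)
{NHDx, NTDx} → row (6,0) (0,1) (1,0) (6,0) (0,1) (1,0)
That's 8 distinct rows out of 24 strategies.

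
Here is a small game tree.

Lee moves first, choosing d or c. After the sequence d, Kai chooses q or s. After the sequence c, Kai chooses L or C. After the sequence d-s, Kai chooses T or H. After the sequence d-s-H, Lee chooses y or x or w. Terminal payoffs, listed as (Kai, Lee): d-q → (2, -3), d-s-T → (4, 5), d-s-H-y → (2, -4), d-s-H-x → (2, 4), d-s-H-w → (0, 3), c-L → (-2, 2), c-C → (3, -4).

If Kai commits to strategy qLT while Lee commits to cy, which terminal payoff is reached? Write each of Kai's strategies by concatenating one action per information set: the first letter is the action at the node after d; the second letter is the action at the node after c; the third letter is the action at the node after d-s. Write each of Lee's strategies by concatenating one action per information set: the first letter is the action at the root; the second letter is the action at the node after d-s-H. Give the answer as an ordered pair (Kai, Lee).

Trace the play path from the root:
  Lee plays c
  Kai plays L at [c]
→ terminal payoff (-2, 2).
(Kai's choice at the node after d is never reached on this path, so it doesn't affect the outcome.)

(-2, 2)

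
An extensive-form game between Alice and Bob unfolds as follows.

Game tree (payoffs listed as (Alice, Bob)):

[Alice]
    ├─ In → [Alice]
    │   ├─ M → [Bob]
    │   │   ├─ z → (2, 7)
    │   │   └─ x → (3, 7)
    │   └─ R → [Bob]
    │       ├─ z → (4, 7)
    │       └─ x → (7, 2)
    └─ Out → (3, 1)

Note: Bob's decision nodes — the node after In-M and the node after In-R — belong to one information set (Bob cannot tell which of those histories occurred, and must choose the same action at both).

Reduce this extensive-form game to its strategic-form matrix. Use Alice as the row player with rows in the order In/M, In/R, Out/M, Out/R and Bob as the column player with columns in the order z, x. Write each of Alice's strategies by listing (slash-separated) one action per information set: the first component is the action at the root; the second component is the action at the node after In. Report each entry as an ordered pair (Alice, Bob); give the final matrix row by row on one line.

             z        x
 In/M    (2,7)    (3,7)
 In/R    (4,7)    (7,2)
Out/M    (3,1)    (3,1)
Out/R    (3,1)    (3,1)

In/M: (2,7) (3,7) | In/R: (4,7) (7,2) | Out/M: (3,1) (3,1) | Out/R: (3,1) (3,1)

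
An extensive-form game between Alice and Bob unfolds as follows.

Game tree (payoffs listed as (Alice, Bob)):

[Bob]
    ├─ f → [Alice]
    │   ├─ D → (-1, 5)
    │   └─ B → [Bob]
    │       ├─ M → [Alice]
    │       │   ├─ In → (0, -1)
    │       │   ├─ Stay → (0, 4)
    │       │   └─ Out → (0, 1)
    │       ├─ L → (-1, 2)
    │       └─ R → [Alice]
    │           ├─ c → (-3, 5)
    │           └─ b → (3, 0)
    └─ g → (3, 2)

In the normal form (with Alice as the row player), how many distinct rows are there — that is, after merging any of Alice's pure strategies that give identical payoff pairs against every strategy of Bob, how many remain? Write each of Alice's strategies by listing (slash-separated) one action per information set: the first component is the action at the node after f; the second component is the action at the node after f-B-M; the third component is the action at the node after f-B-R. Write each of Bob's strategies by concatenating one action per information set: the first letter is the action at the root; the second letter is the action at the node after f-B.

Alice has 12 pure strategies: D/In/c, D/In/b, D/Stay/c, D/Stay/b, D/Out/c, D/Out/b, B/In/c, B/In/b, B/Stay/c, B/Stay/b, B/Out/c, B/Out/b. Columns: fM, fL, fR, gM, gL, gR.
{D/In/c, D/In/b, D/Stay/c, D/Stay/b, D/Out/c, D/Out/b} → row (-1,5) (-1,5) (-1,5) (3,2) (3,2) (3,2)
{B/In/c} → row (0,-1) (-1,2) (-3,5) (3,2) (3,2) (3,2)
{B/In/b} → row (0,-1) (-1,2) (3,0) (3,2) (3,2) (3,2)
{B/Stay/c} → row (0,4) (-1,2) (-3,5) (3,2) (3,2) (3,2)
{B/Stay/b} → row (0,4) (-1,2) (3,0) (3,2) (3,2) (3,2)
{B/Out/c} → row (0,1) (-1,2) (-3,5) (3,2) (3,2) (3,2)
{B/Out/b} → row (0,1) (-1,2) (3,0) (3,2) (3,2) (3,2)
That's 7 distinct rows out of 12 strategies.

7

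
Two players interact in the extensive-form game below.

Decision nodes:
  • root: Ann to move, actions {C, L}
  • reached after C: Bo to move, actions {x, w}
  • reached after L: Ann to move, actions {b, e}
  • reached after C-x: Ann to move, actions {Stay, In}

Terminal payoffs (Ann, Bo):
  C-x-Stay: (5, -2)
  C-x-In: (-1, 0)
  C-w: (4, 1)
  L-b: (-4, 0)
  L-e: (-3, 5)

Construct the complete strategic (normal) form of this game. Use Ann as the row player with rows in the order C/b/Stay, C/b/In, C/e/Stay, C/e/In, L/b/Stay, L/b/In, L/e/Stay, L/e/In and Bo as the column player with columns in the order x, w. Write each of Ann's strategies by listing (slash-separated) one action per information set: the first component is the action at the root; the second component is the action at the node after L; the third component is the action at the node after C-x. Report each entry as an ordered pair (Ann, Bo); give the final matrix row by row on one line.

C/b/Stay: (5,-2) (4,1) | C/b/In: (-1,0) (4,1) | C/e/Stay: (5,-2) (4,1) | C/e/In: (-1,0) (4,1) | L/b/Stay: (-4,0) (-4,0) | L/b/In: (-4,0) (-4,0) | L/e/Stay: (-3,5) (-3,5) | L/e/In: (-3,5) (-3,5)

Row C/b/Stay: x→(5,-2), w→(4,1)
Row C/b/In: x→(-1,0), w→(4,1)
Row C/e/Stay: x→(5,-2), w→(4,1)
Row C/e/In: x→(-1,0), w→(4,1)
Row L/b/Stay: x→(-4,0), w→(-4,0)
Row L/b/In: x→(-4,0), w→(-4,0)
Row L/e/Stay: x→(-3,5), w→(-3,5)
Row L/e/In: x→(-3,5), w→(-3,5)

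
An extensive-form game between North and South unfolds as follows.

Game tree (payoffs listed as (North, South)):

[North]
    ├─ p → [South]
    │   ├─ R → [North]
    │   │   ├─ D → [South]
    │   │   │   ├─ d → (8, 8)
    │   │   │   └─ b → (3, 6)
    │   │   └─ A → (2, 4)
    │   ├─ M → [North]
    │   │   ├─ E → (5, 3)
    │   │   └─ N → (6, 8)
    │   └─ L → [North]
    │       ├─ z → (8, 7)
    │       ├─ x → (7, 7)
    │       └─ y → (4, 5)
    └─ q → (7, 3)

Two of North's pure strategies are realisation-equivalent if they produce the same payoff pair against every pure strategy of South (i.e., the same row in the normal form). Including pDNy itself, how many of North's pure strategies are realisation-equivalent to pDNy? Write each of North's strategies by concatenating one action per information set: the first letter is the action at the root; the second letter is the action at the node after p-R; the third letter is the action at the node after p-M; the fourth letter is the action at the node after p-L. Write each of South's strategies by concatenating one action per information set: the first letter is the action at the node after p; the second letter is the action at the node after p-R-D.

1

Row for pDNy (columns Rd, Rb, Md, Mb, Ld, Lb): (8,8) (3,6) (6,8) (6,8) (4,5) (4,5).
Every one of North's information sets is on the play path for some reply by South when North follows pDNy.
Changing the action at any of them therefore changes at least one column, so only pDNy itself gives this row.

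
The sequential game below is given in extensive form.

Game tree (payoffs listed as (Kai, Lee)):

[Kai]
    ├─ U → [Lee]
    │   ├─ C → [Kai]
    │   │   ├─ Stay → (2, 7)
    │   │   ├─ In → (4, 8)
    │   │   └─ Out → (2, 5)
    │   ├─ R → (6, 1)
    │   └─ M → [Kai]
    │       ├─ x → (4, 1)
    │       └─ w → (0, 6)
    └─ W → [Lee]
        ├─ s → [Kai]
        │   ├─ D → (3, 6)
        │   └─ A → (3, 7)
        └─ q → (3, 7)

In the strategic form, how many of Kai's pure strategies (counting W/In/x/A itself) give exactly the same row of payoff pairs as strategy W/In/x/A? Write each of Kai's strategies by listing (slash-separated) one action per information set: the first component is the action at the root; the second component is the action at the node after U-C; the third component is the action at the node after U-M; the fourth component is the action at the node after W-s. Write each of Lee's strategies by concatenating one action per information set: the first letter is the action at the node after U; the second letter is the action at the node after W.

6

Row for W/In/x/A (columns Cs, Cq, Rs, Rq, Ms, Mq): (3,7) (3,7) (3,7) (3,7) (3,7) (3,7).
Under W/In/x/A, Kai's choice at the node after U-C and at the node after U-M can never be reached regardless of what Lee does, so varying those choices leaves every outcome unchanged.
Holding the reachable choices fixed and varying the unreachable ones freely already gives 3 × 2 = 6 equivalent strategies.
No other strategy reproduces this row, so those 6 are the full class: W/Stay/x/A, W/Stay/w/A, W/In/x/A, W/In/w/A, W/Out/x/A, W/Out/w/A.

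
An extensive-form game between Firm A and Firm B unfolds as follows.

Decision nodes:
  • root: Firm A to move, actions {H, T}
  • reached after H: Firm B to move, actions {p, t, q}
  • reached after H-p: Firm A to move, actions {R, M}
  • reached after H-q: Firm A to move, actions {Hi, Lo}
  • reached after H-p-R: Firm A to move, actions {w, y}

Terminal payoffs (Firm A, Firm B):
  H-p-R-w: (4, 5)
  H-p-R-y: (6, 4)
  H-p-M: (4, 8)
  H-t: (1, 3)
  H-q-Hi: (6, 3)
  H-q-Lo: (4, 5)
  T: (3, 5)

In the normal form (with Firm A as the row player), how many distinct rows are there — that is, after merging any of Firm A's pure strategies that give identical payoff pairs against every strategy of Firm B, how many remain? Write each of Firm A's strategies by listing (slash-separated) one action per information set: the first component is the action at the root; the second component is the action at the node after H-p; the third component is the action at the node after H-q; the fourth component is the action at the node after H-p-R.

7

Firm A has 16 pure strategies: H/R/Hi/w, H/R/Hi/y, H/R/Lo/w, H/R/Lo/y, H/M/Hi/w, H/M/Hi/y, H/M/Lo/w, H/M/Lo/y, T/R/Hi/w, T/R/Hi/y, T/R/Lo/w, T/R/Lo/y, T/M/Hi/w, T/M/Hi/y, T/M/Lo/w, T/M/Lo/y. Columns: p, t, q.
{H/R/Hi/w} → row (4,5) (1,3) (6,3)
{H/R/Hi/y} → row (6,4) (1,3) (6,3)
{H/R/Lo/w} → row (4,5) (1,3) (4,5)
{H/R/Lo/y} → row (6,4) (1,3) (4,5)
{H/M/Hi/w, H/M/Hi/y} → row (4,8) (1,3) (6,3)
{H/M/Lo/w, H/M/Lo/y} → row (4,8) (1,3) (4,5)
{T/R/Hi/w, T/R/Hi/y, T/R/Lo/w, T/R/Lo/y, T/M/Hi/w, T/M/Hi/y, T/M/Lo/w, T/M/Lo/y} → row (3,5) (3,5) (3,5)
That's 7 distinct rows out of 16 strategies.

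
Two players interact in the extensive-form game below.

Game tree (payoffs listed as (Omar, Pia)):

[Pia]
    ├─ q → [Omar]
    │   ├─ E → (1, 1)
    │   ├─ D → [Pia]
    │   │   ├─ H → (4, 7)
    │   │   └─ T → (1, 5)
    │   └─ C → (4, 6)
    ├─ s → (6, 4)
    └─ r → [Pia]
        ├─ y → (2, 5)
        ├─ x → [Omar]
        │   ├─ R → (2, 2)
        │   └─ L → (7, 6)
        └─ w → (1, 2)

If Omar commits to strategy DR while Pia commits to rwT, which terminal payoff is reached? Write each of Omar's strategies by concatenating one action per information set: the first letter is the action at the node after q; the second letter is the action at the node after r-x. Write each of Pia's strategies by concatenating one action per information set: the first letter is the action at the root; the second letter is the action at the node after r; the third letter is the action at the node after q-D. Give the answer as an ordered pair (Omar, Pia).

(1, 2)

Trace the play path from the root:
  Pia plays r
  Pia plays w at [r]
→ terminal payoff (1, 2).
(Omar's choice at the node after q is never reached on this path, so it doesn't affect the outcome.)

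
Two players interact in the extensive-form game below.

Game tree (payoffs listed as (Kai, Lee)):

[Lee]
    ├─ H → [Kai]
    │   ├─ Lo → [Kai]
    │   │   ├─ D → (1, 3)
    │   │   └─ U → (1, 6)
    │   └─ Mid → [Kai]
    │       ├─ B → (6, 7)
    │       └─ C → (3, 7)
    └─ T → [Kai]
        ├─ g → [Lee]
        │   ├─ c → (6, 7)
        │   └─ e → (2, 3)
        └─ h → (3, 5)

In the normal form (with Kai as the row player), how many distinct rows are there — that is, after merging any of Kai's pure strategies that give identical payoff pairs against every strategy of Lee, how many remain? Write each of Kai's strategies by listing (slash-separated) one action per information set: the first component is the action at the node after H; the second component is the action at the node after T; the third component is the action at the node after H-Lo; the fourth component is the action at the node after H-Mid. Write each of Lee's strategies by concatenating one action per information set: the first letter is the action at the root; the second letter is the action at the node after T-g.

Kai has 16 pure strategies: Lo/g/D/B, Lo/g/D/C, Lo/g/U/B, Lo/g/U/C, Lo/h/D/B, Lo/h/D/C, Lo/h/U/B, Lo/h/U/C, Mid/g/D/B, Mid/g/D/C, Mid/g/U/B, Mid/g/U/C, Mid/h/D/B, Mid/h/D/C, Mid/h/U/B, Mid/h/U/C. Columns: Hc, He, Tc, Te.
{Lo/g/D/B, Lo/g/D/C} → row (1,3) (1,3) (6,7) (2,3)
{Lo/g/U/B, Lo/g/U/C} → row (1,6) (1,6) (6,7) (2,3)
{Lo/h/D/B, Lo/h/D/C} → row (1,3) (1,3) (3,5) (3,5)
{Lo/h/U/B, Lo/h/U/C} → row (1,6) (1,6) (3,5) (3,5)
{Mid/g/D/B, Mid/g/U/B} → row (6,7) (6,7) (6,7) (2,3)
{Mid/g/D/C, Mid/g/U/C} → row (3,7) (3,7) (6,7) (2,3)
{Mid/h/D/B, Mid/h/U/B} → row (6,7) (6,7) (3,5) (3,5)
{Mid/h/D/C, Mid/h/U/C} → row (3,7) (3,7) (3,5) (3,5)
That's 8 distinct rows out of 16 strategies.

8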